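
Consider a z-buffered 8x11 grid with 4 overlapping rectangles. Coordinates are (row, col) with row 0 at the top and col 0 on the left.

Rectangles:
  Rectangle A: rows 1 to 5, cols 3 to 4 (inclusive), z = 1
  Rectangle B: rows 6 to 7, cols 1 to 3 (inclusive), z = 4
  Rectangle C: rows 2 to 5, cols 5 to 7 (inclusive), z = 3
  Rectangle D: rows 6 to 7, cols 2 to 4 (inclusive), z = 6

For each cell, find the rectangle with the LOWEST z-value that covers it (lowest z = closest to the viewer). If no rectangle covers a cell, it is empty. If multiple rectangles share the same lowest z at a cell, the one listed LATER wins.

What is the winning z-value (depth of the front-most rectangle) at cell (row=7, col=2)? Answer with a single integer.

Check cell (7,2):
  A: rows 1-5 cols 3-4 -> outside (row miss)
  B: rows 6-7 cols 1-3 z=4 -> covers; best now B (z=4)
  C: rows 2-5 cols 5-7 -> outside (row miss)
  D: rows 6-7 cols 2-4 z=6 -> covers; best now B (z=4)
Winner: B at z=4

Answer: 4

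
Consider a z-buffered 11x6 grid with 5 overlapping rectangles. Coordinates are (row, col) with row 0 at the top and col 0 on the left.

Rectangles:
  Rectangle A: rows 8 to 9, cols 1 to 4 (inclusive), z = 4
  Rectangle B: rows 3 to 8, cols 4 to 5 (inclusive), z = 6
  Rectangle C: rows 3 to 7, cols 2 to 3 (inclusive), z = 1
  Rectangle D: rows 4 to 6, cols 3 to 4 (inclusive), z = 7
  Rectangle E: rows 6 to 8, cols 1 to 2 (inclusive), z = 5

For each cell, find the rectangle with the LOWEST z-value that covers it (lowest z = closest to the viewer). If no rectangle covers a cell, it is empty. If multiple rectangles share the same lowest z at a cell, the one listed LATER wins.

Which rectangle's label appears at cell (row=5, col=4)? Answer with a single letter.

Check cell (5,4):
  A: rows 8-9 cols 1-4 -> outside (row miss)
  B: rows 3-8 cols 4-5 z=6 -> covers; best now B (z=6)
  C: rows 3-7 cols 2-3 -> outside (col miss)
  D: rows 4-6 cols 3-4 z=7 -> covers; best now B (z=6)
  E: rows 6-8 cols 1-2 -> outside (row miss)
Winner: B at z=6

Answer: B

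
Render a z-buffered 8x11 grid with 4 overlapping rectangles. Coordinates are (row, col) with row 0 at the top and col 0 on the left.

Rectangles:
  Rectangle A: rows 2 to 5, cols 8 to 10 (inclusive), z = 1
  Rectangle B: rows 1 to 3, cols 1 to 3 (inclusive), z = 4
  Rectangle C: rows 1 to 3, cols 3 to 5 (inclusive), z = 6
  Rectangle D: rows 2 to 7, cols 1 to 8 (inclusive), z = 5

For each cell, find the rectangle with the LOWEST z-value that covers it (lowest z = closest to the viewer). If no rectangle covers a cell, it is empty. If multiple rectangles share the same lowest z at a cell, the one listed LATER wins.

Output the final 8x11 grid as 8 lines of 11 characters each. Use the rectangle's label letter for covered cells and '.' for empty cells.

...........
.BBBCC.....
.BBBDDDDAAA
.BBBDDDDAAA
.DDDDDDDAAA
.DDDDDDDAAA
.DDDDDDDD..
.DDDDDDDD..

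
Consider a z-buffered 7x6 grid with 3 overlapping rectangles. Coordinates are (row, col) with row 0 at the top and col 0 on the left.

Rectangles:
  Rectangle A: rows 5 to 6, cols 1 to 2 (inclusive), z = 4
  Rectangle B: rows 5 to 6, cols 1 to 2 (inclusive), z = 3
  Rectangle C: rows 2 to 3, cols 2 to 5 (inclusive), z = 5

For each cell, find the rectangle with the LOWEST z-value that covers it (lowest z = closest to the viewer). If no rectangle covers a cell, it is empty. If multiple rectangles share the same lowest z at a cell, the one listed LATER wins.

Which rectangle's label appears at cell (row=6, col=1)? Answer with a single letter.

Check cell (6,1):
  A: rows 5-6 cols 1-2 z=4 -> covers; best now A (z=4)
  B: rows 5-6 cols 1-2 z=3 -> covers; best now B (z=3)
  C: rows 2-3 cols 2-5 -> outside (row miss)
Winner: B at z=3

Answer: B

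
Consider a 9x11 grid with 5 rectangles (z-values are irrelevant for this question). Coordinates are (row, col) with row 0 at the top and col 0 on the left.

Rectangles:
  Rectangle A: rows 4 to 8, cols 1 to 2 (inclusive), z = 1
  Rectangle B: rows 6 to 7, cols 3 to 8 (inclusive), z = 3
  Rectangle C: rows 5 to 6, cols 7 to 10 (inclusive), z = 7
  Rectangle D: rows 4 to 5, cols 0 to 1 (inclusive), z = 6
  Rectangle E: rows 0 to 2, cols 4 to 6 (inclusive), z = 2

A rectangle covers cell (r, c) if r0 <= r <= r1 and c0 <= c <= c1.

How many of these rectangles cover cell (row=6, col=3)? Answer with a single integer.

Check cell (6,3):
  A: rows 4-8 cols 1-2 -> outside (col miss)
  B: rows 6-7 cols 3-8 -> covers
  C: rows 5-6 cols 7-10 -> outside (col miss)
  D: rows 4-5 cols 0-1 -> outside (row miss)
  E: rows 0-2 cols 4-6 -> outside (row miss)
Count covering = 1

Answer: 1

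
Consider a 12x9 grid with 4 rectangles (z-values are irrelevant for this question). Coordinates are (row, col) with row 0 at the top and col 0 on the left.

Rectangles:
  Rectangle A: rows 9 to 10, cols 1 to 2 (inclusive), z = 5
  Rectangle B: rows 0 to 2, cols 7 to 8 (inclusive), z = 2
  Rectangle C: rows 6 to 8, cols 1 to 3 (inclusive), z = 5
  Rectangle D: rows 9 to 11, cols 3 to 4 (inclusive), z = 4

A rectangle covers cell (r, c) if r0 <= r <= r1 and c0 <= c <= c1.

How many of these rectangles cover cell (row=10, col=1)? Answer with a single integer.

Check cell (10,1):
  A: rows 9-10 cols 1-2 -> covers
  B: rows 0-2 cols 7-8 -> outside (row miss)
  C: rows 6-8 cols 1-3 -> outside (row miss)
  D: rows 9-11 cols 3-4 -> outside (col miss)
Count covering = 1

Answer: 1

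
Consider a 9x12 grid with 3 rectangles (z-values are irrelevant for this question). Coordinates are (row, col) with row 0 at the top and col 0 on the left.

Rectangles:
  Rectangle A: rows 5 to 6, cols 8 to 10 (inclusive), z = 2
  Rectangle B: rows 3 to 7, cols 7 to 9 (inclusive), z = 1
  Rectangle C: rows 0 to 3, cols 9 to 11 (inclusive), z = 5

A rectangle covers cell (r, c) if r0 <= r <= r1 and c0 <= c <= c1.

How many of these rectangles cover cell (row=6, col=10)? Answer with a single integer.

Check cell (6,10):
  A: rows 5-6 cols 8-10 -> covers
  B: rows 3-7 cols 7-9 -> outside (col miss)
  C: rows 0-3 cols 9-11 -> outside (row miss)
Count covering = 1

Answer: 1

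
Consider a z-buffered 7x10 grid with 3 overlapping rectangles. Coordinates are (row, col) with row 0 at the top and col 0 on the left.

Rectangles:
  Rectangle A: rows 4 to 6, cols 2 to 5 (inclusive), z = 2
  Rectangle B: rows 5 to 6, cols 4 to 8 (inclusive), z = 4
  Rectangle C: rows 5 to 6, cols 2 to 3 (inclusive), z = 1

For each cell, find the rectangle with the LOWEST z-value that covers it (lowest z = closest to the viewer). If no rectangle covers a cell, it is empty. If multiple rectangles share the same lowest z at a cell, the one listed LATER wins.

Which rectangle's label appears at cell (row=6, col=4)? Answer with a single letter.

Answer: A

Derivation:
Check cell (6,4):
  A: rows 4-6 cols 2-5 z=2 -> covers; best now A (z=2)
  B: rows 5-6 cols 4-8 z=4 -> covers; best now A (z=2)
  C: rows 5-6 cols 2-3 -> outside (col miss)
Winner: A at z=2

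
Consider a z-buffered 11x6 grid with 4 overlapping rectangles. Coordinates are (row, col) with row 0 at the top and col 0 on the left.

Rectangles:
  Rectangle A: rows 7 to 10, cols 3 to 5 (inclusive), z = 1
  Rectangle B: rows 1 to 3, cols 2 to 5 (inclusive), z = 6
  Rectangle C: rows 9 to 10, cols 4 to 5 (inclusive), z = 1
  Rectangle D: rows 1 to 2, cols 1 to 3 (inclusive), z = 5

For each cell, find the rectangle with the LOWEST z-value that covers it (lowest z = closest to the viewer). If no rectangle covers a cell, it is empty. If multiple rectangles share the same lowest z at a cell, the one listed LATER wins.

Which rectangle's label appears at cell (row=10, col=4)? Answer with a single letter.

Check cell (10,4):
  A: rows 7-10 cols 3-5 z=1 -> covers; best now A (z=1)
  B: rows 1-3 cols 2-5 -> outside (row miss)
  C: rows 9-10 cols 4-5 z=1 -> covers; best now C (z=1)
  D: rows 1-2 cols 1-3 -> outside (row miss)
Winner: C at z=1

Answer: C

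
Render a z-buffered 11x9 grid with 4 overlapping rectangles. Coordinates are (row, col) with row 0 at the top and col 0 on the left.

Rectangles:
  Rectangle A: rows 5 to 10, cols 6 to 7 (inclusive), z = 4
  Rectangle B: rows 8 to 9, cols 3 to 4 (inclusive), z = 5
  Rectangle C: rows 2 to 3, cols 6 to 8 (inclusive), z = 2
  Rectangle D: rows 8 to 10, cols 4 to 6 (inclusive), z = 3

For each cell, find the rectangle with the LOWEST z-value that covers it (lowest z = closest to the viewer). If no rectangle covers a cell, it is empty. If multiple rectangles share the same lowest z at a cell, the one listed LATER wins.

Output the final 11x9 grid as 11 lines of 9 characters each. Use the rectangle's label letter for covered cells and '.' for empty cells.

.........
.........
......CCC
......CCC
.........
......AA.
......AA.
......AA.
...BDDDA.
...BDDDA.
....DDDA.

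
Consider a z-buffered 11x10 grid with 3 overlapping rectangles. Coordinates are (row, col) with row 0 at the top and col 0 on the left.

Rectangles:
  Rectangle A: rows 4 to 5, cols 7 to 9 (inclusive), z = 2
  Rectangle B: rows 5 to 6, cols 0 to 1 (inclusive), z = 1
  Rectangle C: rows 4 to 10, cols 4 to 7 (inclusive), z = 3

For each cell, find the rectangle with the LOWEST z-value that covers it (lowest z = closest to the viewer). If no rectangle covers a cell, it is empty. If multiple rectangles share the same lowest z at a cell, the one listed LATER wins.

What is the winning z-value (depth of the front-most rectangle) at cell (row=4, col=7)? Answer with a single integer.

Check cell (4,7):
  A: rows 4-5 cols 7-9 z=2 -> covers; best now A (z=2)
  B: rows 5-6 cols 0-1 -> outside (row miss)
  C: rows 4-10 cols 4-7 z=3 -> covers; best now A (z=2)
Winner: A at z=2

Answer: 2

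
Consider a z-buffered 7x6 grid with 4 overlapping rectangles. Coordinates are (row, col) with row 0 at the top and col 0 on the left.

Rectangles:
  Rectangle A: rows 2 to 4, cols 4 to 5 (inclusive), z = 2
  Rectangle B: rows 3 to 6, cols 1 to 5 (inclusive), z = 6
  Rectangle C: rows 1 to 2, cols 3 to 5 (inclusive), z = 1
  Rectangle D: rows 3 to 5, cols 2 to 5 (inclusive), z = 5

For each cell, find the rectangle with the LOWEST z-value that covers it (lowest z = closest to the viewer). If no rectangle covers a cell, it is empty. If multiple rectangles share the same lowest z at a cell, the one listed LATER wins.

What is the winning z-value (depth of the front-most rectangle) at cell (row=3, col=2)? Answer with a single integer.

Check cell (3,2):
  A: rows 2-4 cols 4-5 -> outside (col miss)
  B: rows 3-6 cols 1-5 z=6 -> covers; best now B (z=6)
  C: rows 1-2 cols 3-5 -> outside (row miss)
  D: rows 3-5 cols 2-5 z=5 -> covers; best now D (z=5)
Winner: D at z=5

Answer: 5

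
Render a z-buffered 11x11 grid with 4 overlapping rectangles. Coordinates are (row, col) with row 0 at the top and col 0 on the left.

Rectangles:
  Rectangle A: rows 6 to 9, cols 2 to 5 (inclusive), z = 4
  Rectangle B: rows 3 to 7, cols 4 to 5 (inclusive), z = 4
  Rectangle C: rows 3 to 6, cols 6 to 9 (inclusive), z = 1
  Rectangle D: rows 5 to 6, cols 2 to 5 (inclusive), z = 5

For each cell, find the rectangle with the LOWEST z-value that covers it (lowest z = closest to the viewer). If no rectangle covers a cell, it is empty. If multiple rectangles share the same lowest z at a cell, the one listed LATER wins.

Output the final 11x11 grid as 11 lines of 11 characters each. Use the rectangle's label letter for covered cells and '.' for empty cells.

...........
...........
...........
....BBCCCC.
....BBCCCC.
..DDBBCCCC.
..AABBCCCC.
..AABB.....
..AAAA.....
..AAAA.....
...........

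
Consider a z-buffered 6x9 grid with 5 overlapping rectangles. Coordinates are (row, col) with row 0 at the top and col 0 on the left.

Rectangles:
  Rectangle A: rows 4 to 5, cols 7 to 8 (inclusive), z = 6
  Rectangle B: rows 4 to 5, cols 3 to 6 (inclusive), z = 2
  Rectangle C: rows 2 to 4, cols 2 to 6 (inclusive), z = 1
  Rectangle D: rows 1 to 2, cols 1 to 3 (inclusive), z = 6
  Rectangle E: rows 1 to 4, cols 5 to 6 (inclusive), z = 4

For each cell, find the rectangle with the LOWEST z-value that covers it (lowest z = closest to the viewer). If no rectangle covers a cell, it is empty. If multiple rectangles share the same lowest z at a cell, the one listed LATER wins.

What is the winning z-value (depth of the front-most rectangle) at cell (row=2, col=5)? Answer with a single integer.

Check cell (2,5):
  A: rows 4-5 cols 7-8 -> outside (row miss)
  B: rows 4-5 cols 3-6 -> outside (row miss)
  C: rows 2-4 cols 2-6 z=1 -> covers; best now C (z=1)
  D: rows 1-2 cols 1-3 -> outside (col miss)
  E: rows 1-4 cols 5-6 z=4 -> covers; best now C (z=1)
Winner: C at z=1

Answer: 1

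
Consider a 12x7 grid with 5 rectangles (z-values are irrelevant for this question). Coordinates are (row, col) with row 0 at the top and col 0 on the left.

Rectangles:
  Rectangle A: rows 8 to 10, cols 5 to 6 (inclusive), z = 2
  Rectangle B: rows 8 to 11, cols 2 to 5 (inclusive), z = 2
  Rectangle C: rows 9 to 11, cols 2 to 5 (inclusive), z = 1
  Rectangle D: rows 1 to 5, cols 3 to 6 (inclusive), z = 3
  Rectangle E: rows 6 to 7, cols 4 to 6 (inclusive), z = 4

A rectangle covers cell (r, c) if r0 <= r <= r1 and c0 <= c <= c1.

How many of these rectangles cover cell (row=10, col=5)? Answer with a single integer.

Check cell (10,5):
  A: rows 8-10 cols 5-6 -> covers
  B: rows 8-11 cols 2-5 -> covers
  C: rows 9-11 cols 2-5 -> covers
  D: rows 1-5 cols 3-6 -> outside (row miss)
  E: rows 6-7 cols 4-6 -> outside (row miss)
Count covering = 3

Answer: 3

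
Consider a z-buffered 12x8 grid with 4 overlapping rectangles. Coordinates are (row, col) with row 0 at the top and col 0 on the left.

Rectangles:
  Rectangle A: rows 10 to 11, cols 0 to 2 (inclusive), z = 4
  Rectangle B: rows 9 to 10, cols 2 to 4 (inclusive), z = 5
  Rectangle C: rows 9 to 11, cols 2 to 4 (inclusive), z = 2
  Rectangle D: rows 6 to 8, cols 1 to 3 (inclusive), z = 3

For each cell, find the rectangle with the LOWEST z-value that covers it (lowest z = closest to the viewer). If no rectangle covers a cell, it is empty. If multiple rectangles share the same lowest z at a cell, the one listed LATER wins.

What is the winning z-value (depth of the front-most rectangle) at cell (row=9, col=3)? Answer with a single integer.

Check cell (9,3):
  A: rows 10-11 cols 0-2 -> outside (row miss)
  B: rows 9-10 cols 2-4 z=5 -> covers; best now B (z=5)
  C: rows 9-11 cols 2-4 z=2 -> covers; best now C (z=2)
  D: rows 6-8 cols 1-3 -> outside (row miss)
Winner: C at z=2

Answer: 2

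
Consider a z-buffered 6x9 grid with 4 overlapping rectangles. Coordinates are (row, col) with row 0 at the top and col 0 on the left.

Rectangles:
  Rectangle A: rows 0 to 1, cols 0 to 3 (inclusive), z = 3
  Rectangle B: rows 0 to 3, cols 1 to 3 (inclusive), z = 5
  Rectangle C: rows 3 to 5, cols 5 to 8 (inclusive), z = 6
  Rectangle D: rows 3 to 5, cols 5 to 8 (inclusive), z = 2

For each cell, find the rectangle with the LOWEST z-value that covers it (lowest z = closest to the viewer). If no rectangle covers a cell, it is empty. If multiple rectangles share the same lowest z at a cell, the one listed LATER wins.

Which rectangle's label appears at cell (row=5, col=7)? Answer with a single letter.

Answer: D

Derivation:
Check cell (5,7):
  A: rows 0-1 cols 0-3 -> outside (row miss)
  B: rows 0-3 cols 1-3 -> outside (row miss)
  C: rows 3-5 cols 5-8 z=6 -> covers; best now C (z=6)
  D: rows 3-5 cols 5-8 z=2 -> covers; best now D (z=2)
Winner: D at z=2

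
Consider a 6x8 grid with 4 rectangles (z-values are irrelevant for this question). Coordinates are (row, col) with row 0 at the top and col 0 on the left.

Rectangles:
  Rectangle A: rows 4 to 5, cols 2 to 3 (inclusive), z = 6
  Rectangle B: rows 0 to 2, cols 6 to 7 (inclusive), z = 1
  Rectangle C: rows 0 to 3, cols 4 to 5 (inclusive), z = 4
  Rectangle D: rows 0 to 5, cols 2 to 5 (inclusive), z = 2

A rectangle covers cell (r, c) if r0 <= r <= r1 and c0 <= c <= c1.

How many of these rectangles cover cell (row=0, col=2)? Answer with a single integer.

Answer: 1

Derivation:
Check cell (0,2):
  A: rows 4-5 cols 2-3 -> outside (row miss)
  B: rows 0-2 cols 6-7 -> outside (col miss)
  C: rows 0-3 cols 4-5 -> outside (col miss)
  D: rows 0-5 cols 2-5 -> covers
Count covering = 1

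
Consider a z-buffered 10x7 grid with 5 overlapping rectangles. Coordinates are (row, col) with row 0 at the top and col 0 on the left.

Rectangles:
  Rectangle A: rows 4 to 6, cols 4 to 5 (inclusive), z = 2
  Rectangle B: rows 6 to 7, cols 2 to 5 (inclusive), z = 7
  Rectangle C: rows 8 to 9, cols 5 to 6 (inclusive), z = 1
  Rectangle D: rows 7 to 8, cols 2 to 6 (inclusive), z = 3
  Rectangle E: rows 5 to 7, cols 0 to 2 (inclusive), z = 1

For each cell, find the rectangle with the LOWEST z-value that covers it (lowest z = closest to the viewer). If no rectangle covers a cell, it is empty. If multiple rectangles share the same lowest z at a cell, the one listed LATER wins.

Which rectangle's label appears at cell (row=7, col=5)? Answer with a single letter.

Check cell (7,5):
  A: rows 4-6 cols 4-5 -> outside (row miss)
  B: rows 6-7 cols 2-5 z=7 -> covers; best now B (z=7)
  C: rows 8-9 cols 5-6 -> outside (row miss)
  D: rows 7-8 cols 2-6 z=3 -> covers; best now D (z=3)
  E: rows 5-7 cols 0-2 -> outside (col miss)
Winner: D at z=3

Answer: D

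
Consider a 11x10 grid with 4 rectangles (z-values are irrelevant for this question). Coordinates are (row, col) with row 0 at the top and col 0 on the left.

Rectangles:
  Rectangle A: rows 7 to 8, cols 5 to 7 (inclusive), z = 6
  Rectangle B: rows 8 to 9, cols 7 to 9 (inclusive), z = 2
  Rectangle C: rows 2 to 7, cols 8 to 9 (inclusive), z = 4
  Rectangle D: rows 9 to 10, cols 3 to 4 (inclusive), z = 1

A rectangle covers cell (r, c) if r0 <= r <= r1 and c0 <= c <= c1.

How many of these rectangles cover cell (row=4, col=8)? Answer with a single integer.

Answer: 1

Derivation:
Check cell (4,8):
  A: rows 7-8 cols 5-7 -> outside (row miss)
  B: rows 8-9 cols 7-9 -> outside (row miss)
  C: rows 2-7 cols 8-9 -> covers
  D: rows 9-10 cols 3-4 -> outside (row miss)
Count covering = 1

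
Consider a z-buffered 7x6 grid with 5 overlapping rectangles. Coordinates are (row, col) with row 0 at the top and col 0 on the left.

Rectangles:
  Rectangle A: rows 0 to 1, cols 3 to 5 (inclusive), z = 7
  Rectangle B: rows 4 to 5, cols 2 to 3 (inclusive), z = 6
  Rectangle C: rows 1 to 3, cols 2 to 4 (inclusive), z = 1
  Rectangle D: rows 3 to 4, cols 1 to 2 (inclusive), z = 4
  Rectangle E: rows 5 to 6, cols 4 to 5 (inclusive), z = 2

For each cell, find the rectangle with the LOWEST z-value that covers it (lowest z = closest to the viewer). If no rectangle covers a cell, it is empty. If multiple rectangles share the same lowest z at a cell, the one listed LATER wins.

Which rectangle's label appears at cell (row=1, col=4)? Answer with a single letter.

Answer: C

Derivation:
Check cell (1,4):
  A: rows 0-1 cols 3-5 z=7 -> covers; best now A (z=7)
  B: rows 4-5 cols 2-3 -> outside (row miss)
  C: rows 1-3 cols 2-4 z=1 -> covers; best now C (z=1)
  D: rows 3-4 cols 1-2 -> outside (row miss)
  E: rows 5-6 cols 4-5 -> outside (row miss)
Winner: C at z=1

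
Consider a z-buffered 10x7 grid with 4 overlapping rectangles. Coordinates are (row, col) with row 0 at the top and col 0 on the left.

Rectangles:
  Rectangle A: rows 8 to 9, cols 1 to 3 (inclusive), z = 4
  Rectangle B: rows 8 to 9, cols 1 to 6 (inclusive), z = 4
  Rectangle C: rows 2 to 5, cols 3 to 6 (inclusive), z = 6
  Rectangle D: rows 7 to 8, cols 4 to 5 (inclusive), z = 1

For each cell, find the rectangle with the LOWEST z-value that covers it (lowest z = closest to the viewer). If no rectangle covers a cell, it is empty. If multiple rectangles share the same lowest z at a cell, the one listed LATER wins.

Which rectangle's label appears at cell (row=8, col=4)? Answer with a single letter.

Check cell (8,4):
  A: rows 8-9 cols 1-3 -> outside (col miss)
  B: rows 8-9 cols 1-6 z=4 -> covers; best now B (z=4)
  C: rows 2-5 cols 3-6 -> outside (row miss)
  D: rows 7-8 cols 4-5 z=1 -> covers; best now D (z=1)
Winner: D at z=1

Answer: D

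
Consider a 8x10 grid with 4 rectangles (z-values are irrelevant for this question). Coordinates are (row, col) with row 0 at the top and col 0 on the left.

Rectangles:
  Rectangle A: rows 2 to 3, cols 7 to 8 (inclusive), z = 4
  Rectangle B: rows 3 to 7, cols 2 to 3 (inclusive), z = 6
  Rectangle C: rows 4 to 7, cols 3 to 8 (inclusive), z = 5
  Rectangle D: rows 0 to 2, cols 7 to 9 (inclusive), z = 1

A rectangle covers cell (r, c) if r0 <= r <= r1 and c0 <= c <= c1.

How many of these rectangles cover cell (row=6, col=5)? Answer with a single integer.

Check cell (6,5):
  A: rows 2-3 cols 7-8 -> outside (row miss)
  B: rows 3-7 cols 2-3 -> outside (col miss)
  C: rows 4-7 cols 3-8 -> covers
  D: rows 0-2 cols 7-9 -> outside (row miss)
Count covering = 1

Answer: 1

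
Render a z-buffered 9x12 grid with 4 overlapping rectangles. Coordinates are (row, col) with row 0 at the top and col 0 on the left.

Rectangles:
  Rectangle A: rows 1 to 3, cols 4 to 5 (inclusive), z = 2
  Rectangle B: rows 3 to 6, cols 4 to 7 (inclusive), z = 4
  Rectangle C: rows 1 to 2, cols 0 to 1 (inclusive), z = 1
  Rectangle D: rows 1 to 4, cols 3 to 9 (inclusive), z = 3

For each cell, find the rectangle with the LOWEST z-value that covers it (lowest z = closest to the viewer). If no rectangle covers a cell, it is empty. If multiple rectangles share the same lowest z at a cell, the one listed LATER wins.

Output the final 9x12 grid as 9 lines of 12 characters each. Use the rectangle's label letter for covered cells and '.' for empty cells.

............
CC.DAADDDD..
CC.DAADDDD..
...DAADDDD..
...DDDDDDD..
....BBBB....
....BBBB....
............
............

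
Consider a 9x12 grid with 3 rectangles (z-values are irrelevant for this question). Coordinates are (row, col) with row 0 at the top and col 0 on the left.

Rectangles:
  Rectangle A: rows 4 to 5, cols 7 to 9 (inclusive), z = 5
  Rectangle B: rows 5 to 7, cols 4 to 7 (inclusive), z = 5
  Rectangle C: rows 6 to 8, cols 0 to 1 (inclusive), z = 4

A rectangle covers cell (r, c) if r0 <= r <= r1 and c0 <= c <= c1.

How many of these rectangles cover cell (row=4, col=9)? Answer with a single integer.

Check cell (4,9):
  A: rows 4-5 cols 7-9 -> covers
  B: rows 5-7 cols 4-7 -> outside (row miss)
  C: rows 6-8 cols 0-1 -> outside (row miss)
Count covering = 1

Answer: 1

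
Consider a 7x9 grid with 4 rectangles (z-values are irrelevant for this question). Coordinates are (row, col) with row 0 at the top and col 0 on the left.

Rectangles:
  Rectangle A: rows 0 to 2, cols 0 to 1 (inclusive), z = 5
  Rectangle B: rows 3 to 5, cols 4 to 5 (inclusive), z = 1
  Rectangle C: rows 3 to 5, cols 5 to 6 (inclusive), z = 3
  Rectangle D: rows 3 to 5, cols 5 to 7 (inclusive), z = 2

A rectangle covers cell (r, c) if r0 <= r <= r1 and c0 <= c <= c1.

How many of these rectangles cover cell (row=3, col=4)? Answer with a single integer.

Check cell (3,4):
  A: rows 0-2 cols 0-1 -> outside (row miss)
  B: rows 3-5 cols 4-5 -> covers
  C: rows 3-5 cols 5-6 -> outside (col miss)
  D: rows 3-5 cols 5-7 -> outside (col miss)
Count covering = 1

Answer: 1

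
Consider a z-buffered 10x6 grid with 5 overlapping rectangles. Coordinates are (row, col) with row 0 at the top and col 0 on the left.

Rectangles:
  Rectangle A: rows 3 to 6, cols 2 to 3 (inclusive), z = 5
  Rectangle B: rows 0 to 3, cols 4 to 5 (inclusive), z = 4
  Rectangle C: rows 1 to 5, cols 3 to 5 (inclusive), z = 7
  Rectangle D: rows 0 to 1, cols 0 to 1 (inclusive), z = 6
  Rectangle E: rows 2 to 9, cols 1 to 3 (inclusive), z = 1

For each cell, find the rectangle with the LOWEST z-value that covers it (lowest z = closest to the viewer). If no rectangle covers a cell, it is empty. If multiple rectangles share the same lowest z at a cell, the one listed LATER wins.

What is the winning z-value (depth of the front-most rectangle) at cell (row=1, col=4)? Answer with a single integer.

Answer: 4

Derivation:
Check cell (1,4):
  A: rows 3-6 cols 2-3 -> outside (row miss)
  B: rows 0-3 cols 4-5 z=4 -> covers; best now B (z=4)
  C: rows 1-5 cols 3-5 z=7 -> covers; best now B (z=4)
  D: rows 0-1 cols 0-1 -> outside (col miss)
  E: rows 2-9 cols 1-3 -> outside (row miss)
Winner: B at z=4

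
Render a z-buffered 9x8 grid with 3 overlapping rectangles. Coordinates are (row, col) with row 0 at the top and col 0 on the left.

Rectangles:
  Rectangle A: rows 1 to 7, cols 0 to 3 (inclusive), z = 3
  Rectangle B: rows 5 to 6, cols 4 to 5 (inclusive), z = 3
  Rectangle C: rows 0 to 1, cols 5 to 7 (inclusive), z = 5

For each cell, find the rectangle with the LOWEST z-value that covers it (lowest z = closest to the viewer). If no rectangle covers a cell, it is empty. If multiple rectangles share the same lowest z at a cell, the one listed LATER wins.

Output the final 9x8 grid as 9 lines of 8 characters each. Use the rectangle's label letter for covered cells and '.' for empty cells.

.....CCC
AAAA.CCC
AAAA....
AAAA....
AAAA....
AAAABB..
AAAABB..
AAAA....
........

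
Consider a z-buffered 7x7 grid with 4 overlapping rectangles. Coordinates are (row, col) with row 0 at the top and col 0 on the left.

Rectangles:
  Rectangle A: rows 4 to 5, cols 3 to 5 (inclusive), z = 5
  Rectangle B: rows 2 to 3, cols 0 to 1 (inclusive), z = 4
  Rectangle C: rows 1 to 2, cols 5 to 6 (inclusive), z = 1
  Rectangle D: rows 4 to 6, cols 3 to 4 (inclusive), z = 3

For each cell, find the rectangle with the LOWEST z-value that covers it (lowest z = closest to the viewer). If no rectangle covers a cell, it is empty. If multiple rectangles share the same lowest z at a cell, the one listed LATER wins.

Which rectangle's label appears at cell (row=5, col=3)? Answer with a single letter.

Answer: D

Derivation:
Check cell (5,3):
  A: rows 4-5 cols 3-5 z=5 -> covers; best now A (z=5)
  B: rows 2-3 cols 0-1 -> outside (row miss)
  C: rows 1-2 cols 5-6 -> outside (row miss)
  D: rows 4-6 cols 3-4 z=3 -> covers; best now D (z=3)
Winner: D at z=3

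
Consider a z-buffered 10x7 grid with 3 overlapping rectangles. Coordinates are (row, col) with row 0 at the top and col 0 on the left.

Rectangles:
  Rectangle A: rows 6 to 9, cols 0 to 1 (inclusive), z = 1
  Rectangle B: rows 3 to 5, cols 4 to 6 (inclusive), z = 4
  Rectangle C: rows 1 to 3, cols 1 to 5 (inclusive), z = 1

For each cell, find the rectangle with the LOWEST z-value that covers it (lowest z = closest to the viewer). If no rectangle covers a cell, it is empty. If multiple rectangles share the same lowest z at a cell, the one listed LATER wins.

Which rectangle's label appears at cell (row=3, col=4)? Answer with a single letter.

Answer: C

Derivation:
Check cell (3,4):
  A: rows 6-9 cols 0-1 -> outside (row miss)
  B: rows 3-5 cols 4-6 z=4 -> covers; best now B (z=4)
  C: rows 1-3 cols 1-5 z=1 -> covers; best now C (z=1)
Winner: C at z=1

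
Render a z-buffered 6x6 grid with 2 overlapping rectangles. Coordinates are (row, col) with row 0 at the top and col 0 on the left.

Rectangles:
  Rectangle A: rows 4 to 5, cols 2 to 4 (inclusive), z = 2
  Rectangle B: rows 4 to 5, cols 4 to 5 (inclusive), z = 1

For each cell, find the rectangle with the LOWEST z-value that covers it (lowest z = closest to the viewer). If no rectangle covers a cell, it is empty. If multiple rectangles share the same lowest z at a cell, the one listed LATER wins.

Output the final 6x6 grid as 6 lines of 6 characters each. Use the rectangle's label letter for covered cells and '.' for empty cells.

......
......
......
......
..AABB
..AABB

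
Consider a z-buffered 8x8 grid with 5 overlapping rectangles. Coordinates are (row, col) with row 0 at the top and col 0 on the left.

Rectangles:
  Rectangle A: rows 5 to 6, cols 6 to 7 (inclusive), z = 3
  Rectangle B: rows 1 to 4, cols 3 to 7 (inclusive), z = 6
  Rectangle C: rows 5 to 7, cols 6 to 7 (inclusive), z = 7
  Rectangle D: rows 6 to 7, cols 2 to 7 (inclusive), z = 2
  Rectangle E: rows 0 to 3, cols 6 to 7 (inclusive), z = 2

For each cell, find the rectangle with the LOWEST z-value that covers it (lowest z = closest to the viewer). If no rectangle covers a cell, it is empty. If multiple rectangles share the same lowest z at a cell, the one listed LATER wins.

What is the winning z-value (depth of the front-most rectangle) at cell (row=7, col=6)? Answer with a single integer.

Check cell (7,6):
  A: rows 5-6 cols 6-7 -> outside (row miss)
  B: rows 1-4 cols 3-7 -> outside (row miss)
  C: rows 5-7 cols 6-7 z=7 -> covers; best now C (z=7)
  D: rows 6-7 cols 2-7 z=2 -> covers; best now D (z=2)
  E: rows 0-3 cols 6-7 -> outside (row miss)
Winner: D at z=2

Answer: 2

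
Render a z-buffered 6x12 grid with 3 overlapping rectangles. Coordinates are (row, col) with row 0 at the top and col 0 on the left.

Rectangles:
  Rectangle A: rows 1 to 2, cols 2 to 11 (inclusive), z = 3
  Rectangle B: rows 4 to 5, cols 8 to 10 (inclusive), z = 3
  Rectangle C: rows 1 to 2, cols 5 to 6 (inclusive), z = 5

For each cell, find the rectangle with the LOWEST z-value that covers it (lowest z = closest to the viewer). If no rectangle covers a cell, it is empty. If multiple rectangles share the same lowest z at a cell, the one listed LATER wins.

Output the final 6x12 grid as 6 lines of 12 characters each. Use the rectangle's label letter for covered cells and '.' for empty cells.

............
..AAAAAAAAAA
..AAAAAAAAAA
............
........BBB.
........BBB.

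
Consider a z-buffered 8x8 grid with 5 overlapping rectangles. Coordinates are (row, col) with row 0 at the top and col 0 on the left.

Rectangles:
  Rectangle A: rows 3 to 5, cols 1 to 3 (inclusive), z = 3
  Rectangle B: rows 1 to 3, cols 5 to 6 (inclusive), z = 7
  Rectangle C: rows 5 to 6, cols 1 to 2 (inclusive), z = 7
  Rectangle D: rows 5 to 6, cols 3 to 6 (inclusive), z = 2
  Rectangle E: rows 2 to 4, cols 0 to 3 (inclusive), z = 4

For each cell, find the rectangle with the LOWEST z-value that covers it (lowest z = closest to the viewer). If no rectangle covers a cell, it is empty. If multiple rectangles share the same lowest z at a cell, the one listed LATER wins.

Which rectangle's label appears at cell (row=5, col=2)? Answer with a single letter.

Answer: A

Derivation:
Check cell (5,2):
  A: rows 3-5 cols 1-3 z=3 -> covers; best now A (z=3)
  B: rows 1-3 cols 5-6 -> outside (row miss)
  C: rows 5-6 cols 1-2 z=7 -> covers; best now A (z=3)
  D: rows 5-6 cols 3-6 -> outside (col miss)
  E: rows 2-4 cols 0-3 -> outside (row miss)
Winner: A at z=3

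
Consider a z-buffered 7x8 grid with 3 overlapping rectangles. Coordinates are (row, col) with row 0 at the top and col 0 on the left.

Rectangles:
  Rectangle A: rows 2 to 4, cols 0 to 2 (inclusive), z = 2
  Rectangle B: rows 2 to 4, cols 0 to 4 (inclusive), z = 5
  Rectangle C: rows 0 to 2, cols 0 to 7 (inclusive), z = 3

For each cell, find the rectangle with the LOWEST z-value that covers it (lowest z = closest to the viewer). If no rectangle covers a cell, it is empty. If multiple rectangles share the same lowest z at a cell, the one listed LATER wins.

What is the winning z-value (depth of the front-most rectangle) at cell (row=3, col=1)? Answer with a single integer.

Answer: 2

Derivation:
Check cell (3,1):
  A: rows 2-4 cols 0-2 z=2 -> covers; best now A (z=2)
  B: rows 2-4 cols 0-4 z=5 -> covers; best now A (z=2)
  C: rows 0-2 cols 0-7 -> outside (row miss)
Winner: A at z=2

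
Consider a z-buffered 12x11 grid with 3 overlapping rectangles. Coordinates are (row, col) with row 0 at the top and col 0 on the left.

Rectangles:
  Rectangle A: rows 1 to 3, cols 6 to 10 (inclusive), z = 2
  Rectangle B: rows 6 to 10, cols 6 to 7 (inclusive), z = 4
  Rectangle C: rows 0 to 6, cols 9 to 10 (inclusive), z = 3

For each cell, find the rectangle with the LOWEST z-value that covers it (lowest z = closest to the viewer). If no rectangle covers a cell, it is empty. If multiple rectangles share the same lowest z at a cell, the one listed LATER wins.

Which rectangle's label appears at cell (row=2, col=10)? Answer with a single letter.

Check cell (2,10):
  A: rows 1-3 cols 6-10 z=2 -> covers; best now A (z=2)
  B: rows 6-10 cols 6-7 -> outside (row miss)
  C: rows 0-6 cols 9-10 z=3 -> covers; best now A (z=2)
Winner: A at z=2

Answer: A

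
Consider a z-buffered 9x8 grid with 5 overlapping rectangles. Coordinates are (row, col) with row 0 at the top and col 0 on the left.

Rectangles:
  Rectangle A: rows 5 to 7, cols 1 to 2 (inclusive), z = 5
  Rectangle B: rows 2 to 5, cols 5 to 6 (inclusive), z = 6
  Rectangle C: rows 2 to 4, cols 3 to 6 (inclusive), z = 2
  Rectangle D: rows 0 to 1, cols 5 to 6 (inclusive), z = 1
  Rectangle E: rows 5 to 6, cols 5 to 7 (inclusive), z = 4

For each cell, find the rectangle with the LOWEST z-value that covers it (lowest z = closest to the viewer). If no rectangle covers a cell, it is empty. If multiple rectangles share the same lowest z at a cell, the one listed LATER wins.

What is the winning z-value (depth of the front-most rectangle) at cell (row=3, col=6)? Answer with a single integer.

Check cell (3,6):
  A: rows 5-7 cols 1-2 -> outside (row miss)
  B: rows 2-5 cols 5-6 z=6 -> covers; best now B (z=6)
  C: rows 2-4 cols 3-6 z=2 -> covers; best now C (z=2)
  D: rows 0-1 cols 5-6 -> outside (row miss)
  E: rows 5-6 cols 5-7 -> outside (row miss)
Winner: C at z=2

Answer: 2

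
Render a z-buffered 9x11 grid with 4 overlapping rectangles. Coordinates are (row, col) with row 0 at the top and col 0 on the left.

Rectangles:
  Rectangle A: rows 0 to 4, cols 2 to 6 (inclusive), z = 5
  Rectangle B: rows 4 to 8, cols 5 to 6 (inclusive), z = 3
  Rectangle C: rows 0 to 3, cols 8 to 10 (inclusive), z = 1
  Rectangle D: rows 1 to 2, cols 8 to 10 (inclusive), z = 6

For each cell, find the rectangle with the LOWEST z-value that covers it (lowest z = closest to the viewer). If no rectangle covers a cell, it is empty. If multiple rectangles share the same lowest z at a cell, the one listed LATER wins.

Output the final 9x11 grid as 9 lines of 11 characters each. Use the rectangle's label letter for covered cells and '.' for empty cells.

..AAAAA.CCC
..AAAAA.CCC
..AAAAA.CCC
..AAAAA.CCC
..AAABB....
.....BB....
.....BB....
.....BB....
.....BB....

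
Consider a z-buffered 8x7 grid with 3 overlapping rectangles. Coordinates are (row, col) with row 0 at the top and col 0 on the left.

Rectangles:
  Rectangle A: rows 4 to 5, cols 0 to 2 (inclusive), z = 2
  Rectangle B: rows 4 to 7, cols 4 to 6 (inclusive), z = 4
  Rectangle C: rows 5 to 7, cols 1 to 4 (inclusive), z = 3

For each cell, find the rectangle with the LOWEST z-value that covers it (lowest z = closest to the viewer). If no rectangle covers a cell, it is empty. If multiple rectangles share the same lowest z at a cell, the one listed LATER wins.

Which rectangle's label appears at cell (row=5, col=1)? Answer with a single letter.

Check cell (5,1):
  A: rows 4-5 cols 0-2 z=2 -> covers; best now A (z=2)
  B: rows 4-7 cols 4-6 -> outside (col miss)
  C: rows 5-7 cols 1-4 z=3 -> covers; best now A (z=2)
Winner: A at z=2

Answer: A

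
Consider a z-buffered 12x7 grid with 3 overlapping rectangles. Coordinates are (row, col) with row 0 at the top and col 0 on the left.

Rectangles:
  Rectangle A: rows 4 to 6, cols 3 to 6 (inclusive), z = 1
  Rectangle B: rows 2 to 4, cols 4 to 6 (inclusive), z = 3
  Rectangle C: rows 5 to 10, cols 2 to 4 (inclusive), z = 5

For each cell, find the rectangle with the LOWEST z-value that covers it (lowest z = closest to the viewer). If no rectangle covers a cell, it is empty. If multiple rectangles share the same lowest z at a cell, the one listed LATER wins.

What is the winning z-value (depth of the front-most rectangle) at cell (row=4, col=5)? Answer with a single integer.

Check cell (4,5):
  A: rows 4-6 cols 3-6 z=1 -> covers; best now A (z=1)
  B: rows 2-4 cols 4-6 z=3 -> covers; best now A (z=1)
  C: rows 5-10 cols 2-4 -> outside (row miss)
Winner: A at z=1

Answer: 1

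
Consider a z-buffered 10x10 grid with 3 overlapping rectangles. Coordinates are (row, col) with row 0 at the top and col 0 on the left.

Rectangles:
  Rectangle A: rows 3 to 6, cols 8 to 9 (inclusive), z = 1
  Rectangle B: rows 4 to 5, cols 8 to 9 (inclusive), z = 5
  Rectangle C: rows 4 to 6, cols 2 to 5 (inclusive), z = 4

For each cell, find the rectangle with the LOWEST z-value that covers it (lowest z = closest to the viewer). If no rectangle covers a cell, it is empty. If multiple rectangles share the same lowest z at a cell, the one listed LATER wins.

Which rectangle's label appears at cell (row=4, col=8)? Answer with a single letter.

Check cell (4,8):
  A: rows 3-6 cols 8-9 z=1 -> covers; best now A (z=1)
  B: rows 4-5 cols 8-9 z=5 -> covers; best now A (z=1)
  C: rows 4-6 cols 2-5 -> outside (col miss)
Winner: A at z=1

Answer: A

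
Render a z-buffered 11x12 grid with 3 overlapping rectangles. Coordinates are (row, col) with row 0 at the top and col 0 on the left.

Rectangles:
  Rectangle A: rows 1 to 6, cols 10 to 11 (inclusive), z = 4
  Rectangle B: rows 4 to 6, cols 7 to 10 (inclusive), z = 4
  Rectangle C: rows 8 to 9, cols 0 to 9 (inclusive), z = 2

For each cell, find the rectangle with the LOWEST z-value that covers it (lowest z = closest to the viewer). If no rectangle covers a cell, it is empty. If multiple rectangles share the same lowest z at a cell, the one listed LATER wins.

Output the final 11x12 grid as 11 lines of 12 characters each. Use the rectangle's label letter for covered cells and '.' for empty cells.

............
..........AA
..........AA
..........AA
.......BBBBA
.......BBBBA
.......BBBBA
............
CCCCCCCCCC..
CCCCCCCCCC..
............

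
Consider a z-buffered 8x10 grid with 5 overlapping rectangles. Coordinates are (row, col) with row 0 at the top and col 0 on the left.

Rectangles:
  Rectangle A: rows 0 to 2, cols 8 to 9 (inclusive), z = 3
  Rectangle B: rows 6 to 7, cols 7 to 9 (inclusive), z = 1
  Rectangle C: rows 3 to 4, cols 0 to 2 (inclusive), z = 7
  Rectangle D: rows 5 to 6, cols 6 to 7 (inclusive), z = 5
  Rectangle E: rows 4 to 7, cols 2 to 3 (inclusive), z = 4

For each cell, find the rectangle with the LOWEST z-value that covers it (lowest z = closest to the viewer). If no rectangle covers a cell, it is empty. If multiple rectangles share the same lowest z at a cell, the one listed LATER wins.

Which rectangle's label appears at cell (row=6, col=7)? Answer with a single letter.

Answer: B

Derivation:
Check cell (6,7):
  A: rows 0-2 cols 8-9 -> outside (row miss)
  B: rows 6-7 cols 7-9 z=1 -> covers; best now B (z=1)
  C: rows 3-4 cols 0-2 -> outside (row miss)
  D: rows 5-6 cols 6-7 z=5 -> covers; best now B (z=1)
  E: rows 4-7 cols 2-3 -> outside (col miss)
Winner: B at z=1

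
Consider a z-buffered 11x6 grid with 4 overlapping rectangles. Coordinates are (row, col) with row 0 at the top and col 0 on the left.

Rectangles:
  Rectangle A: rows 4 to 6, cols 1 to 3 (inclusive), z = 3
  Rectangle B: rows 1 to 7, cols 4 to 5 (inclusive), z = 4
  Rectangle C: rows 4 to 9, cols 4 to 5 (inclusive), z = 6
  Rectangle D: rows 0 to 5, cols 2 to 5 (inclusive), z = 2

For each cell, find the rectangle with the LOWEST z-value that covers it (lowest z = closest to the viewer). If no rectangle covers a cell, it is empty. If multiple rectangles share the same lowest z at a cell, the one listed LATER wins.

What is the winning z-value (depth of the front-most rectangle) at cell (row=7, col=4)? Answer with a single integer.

Check cell (7,4):
  A: rows 4-6 cols 1-3 -> outside (row miss)
  B: rows 1-7 cols 4-5 z=4 -> covers; best now B (z=4)
  C: rows 4-9 cols 4-5 z=6 -> covers; best now B (z=4)
  D: rows 0-5 cols 2-5 -> outside (row miss)
Winner: B at z=4

Answer: 4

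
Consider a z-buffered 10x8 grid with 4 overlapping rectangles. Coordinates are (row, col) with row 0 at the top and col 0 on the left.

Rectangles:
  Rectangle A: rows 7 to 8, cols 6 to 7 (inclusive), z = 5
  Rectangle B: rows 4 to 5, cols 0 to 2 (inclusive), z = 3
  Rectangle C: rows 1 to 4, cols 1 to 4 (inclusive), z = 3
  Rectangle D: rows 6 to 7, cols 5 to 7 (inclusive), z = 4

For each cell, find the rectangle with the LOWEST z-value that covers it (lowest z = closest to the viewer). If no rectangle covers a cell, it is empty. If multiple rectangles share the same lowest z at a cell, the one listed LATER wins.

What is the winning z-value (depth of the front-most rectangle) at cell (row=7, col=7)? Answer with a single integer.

Answer: 4

Derivation:
Check cell (7,7):
  A: rows 7-8 cols 6-7 z=5 -> covers; best now A (z=5)
  B: rows 4-5 cols 0-2 -> outside (row miss)
  C: rows 1-4 cols 1-4 -> outside (row miss)
  D: rows 6-7 cols 5-7 z=4 -> covers; best now D (z=4)
Winner: D at z=4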